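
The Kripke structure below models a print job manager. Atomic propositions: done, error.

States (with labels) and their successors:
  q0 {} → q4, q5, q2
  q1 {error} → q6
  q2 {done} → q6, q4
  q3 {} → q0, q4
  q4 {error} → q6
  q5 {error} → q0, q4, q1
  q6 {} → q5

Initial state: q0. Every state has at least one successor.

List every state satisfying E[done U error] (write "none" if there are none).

{q1, q2, q4, q5}

States satisfying done: {q2}.
States satisfying error: {q1, q4, q5}.
States satisfying E[done U error]: {q1, q2, q4, q5}.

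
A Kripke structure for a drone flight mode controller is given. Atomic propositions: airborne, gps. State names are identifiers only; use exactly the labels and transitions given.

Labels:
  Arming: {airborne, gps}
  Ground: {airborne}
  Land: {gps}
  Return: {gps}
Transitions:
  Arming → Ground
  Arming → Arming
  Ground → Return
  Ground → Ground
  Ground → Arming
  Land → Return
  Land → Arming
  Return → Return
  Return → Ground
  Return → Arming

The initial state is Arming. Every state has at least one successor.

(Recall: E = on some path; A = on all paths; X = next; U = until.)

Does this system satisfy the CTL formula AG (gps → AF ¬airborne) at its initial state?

States satisfying gps → AF ¬airborne: {Ground, Land, Return}.
States satisfying AG (gps → AF ¬airborne): ∅.
Arming is reachable from Arming and violates gps → AF ¬airborne, so AG fails at Arming.
Arming ∉ Sat(AG (gps → AF ¬airborne)).

Does not hold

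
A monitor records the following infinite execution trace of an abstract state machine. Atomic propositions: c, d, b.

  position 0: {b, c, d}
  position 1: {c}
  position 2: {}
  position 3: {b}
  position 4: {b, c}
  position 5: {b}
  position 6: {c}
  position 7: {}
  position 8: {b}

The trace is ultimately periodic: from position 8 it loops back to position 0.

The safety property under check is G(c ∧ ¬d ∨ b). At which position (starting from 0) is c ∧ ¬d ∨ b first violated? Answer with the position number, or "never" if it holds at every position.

2

Check c ∧ ¬d ∨ b at each position in order: 0 ✓, 1 ✓.
At position 2 the labels are {}, so c ∧ ¬d ∨ b is false there. This is the first violation.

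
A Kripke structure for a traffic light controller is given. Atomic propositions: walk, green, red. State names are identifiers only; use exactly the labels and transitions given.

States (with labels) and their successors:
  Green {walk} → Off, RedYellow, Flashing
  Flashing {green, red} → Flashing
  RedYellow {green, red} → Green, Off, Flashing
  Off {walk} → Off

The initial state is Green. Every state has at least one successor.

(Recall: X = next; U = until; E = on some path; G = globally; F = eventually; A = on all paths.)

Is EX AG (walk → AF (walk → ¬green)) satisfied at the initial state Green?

Satisfied

States satisfying AG (walk → AF (walk → ¬green)): {Green, Flashing, RedYellow, Off}.
States satisfying EX AG (walk → AF (walk → ¬green)): {Green, Flashing, RedYellow, Off}.
Green ∈ Sat(EX AG (walk → AF (walk → ¬green))).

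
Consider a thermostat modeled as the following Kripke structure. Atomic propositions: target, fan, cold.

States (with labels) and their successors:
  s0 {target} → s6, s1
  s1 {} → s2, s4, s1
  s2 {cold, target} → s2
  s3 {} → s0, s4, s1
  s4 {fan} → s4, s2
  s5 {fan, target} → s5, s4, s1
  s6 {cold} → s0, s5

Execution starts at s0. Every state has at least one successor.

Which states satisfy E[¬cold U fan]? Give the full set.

States satisfying ¬cold: {s0, s1, s3, s4, s5}.
States satisfying fan: {s4, s5}.
States satisfying E[¬cold U fan]: {s0, s1, s3, s4, s5}.

{s0, s1, s3, s4, s5}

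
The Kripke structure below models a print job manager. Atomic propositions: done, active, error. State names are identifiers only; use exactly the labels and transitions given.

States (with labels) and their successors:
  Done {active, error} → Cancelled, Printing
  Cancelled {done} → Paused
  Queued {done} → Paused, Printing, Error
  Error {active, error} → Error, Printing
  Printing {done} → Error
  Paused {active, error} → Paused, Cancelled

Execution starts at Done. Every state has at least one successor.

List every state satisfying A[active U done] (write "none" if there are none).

States satisfying active: {Done, Error, Paused}.
States satisfying done: {Cancelled, Queued, Printing}.
States satisfying A[active U done]: {Done, Cancelled, Queued, Printing}.

{Done, Cancelled, Queued, Printing}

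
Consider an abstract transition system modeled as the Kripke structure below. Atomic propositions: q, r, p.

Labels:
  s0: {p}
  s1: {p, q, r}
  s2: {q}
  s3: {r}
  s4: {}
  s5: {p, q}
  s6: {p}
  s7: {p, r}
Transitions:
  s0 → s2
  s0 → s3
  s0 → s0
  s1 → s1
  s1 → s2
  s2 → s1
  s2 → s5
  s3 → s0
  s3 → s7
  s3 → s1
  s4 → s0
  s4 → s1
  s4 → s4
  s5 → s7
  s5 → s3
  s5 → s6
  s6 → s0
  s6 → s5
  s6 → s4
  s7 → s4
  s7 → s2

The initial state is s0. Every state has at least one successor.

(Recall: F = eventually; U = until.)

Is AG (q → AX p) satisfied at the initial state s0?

No

States satisfying q → AX p: {s0, s2, s3, s4, s6, s7}.
States satisfying AG (q → AX p): ∅.
s1 is reachable from s0 and violates q → AX p, so AG fails at s0.
s0 ∉ Sat(AG (q → AX p)).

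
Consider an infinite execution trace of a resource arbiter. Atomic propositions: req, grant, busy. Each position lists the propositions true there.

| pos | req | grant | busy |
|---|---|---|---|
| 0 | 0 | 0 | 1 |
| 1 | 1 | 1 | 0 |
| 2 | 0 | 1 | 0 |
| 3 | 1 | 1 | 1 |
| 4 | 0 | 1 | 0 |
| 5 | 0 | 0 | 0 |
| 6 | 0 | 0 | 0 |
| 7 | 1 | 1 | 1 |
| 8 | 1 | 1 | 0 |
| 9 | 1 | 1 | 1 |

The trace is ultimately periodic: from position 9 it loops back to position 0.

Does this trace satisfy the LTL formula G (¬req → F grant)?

Yes

¬req → F grant holds at every position 0..9, and those are all positions ever visited, so G (¬req → F grant) holds.
Positions where ¬req holds: 0, 2, 4, 5, 6.
Check F grant at each: 0→ok, 2→ok, 4→ok, 5→ok, 6→ok.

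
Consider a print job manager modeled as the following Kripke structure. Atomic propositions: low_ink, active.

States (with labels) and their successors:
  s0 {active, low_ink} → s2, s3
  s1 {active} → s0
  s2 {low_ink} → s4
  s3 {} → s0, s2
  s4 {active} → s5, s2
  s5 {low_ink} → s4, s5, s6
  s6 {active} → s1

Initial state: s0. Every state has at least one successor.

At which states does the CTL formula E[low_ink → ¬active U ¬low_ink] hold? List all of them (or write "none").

{s1, s2, s3, s4, s5, s6}

States satisfying low_ink → ¬active: {s1, s2, s3, s4, s5, s6}.
States satisfying ¬low_ink: {s1, s3, s4, s6}.
States satisfying E[low_ink → ¬active U ¬low_ink]: {s1, s2, s3, s4, s5, s6}.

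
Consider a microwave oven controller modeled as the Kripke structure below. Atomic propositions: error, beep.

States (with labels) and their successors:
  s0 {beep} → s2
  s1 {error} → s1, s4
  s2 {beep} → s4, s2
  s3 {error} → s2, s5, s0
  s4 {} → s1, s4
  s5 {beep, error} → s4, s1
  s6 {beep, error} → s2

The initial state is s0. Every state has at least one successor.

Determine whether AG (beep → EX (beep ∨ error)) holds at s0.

Holds

States satisfying beep → EX (beep ∨ error): {s0, s1, s2, s3, s4, s5, s6}.
States satisfying AG (beep → EX (beep ∨ error)): {s0, s1, s2, s3, s4, s5, s6}.
Every state reachable from s0 satisfies beep → EX (beep ∨ error).
s0 ∈ Sat(AG (beep → EX (beep ∨ error))).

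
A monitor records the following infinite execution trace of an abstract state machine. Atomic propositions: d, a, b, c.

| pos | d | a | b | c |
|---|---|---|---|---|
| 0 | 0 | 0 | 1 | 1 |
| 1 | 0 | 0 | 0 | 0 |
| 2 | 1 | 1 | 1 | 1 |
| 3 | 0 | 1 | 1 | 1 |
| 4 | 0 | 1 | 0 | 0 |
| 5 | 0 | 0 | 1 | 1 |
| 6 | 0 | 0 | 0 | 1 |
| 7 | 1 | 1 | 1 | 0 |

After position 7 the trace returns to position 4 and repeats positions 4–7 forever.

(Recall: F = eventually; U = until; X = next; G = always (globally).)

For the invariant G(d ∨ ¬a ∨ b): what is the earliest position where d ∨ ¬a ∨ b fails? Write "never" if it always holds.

Check d ∨ ¬a ∨ b at each position in order: 0 ✓, 1 ✓, 2 ✓, 3 ✓.
At position 4 the labels are {a}, so d ∨ ¬a ∨ b is false there. This is the first violation.

4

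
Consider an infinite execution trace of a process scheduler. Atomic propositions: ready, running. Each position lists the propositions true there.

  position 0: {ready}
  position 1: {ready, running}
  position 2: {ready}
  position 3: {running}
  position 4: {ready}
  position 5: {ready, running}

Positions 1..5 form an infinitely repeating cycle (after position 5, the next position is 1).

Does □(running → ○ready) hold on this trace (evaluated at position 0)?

running → ○ready holds at every position 0..5, and those are all positions ever visited, so □(running → ○ready) holds.
Positions where running holds: 1, 3, 5.
Check ○ready at each: 1→ok, 3→ok, 5→ok.

Holds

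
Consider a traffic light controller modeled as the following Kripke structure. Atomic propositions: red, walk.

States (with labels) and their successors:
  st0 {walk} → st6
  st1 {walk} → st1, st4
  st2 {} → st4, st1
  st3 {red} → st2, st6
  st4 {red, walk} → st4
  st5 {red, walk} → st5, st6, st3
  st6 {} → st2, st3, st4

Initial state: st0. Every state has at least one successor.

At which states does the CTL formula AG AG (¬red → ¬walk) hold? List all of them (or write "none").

States satisfying AG (¬red → ¬walk): {st4}.
States satisfying AG AG (¬red → ¬walk): {st4}.

{st4}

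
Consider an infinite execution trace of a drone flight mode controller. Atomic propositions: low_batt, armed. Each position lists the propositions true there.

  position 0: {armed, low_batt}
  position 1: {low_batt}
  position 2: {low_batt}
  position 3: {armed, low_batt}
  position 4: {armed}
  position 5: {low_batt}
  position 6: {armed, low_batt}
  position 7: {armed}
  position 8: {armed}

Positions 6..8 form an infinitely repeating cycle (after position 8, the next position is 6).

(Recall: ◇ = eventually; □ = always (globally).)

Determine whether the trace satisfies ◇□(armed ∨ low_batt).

Holds

□(armed ∨ low_batt) holds at position 0, which is reachable from 0, so ◇□(armed ∨ low_batt) holds.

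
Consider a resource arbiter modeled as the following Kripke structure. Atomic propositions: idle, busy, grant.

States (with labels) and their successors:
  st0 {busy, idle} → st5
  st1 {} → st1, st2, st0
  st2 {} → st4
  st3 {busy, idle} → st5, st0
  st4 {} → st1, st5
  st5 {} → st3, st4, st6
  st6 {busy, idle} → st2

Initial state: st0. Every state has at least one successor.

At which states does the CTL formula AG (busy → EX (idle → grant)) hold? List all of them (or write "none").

{st0, st1, st2, st3, st4, st5, st6}

States satisfying busy → EX (idle → grant): {st0, st1, st2, st3, st4, st5, st6}.
States satisfying AG (busy → EX (idle → grant)): {st0, st1, st2, st3, st4, st5, st6}.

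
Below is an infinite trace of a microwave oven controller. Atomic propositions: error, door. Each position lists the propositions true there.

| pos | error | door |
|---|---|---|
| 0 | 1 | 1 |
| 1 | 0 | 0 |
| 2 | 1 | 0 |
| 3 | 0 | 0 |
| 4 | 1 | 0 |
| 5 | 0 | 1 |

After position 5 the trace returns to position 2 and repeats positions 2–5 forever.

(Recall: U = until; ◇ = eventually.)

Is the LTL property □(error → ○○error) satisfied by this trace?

Satisfied

error → ○○error holds at every position 0..5, and those are all positions ever visited, so □(error → ○○error) holds.
Positions where error holds: 0, 2, 4.
Check ○○error at each: 0→ok, 2→ok, 4→ok.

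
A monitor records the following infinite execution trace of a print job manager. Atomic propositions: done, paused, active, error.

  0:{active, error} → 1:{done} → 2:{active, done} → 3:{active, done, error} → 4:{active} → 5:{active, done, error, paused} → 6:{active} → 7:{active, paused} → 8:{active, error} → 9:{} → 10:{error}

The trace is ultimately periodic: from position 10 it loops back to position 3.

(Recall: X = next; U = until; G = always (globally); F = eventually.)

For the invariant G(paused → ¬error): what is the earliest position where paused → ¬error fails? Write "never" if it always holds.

Check paused → ¬error at each position in order: 0 ✓, 1 ✓, 2 ✓, 3 ✓, 4 ✓.
At position 5 the labels are {active, done, error, paused}, so paused → ¬error is false there. This is the first violation.

5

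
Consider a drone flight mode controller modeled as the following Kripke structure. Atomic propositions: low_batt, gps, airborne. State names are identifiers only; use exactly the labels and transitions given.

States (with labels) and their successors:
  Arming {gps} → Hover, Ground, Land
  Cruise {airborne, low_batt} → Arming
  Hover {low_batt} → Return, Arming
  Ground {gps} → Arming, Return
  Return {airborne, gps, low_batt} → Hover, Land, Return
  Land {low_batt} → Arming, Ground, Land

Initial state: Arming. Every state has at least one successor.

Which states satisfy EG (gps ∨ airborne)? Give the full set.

{Arming, Cruise, Ground, Return}

States satisfying gps ∨ airborne: {Arming, Cruise, Ground, Return}.
States satisfying EG (gps ∨ airborne): {Arming, Cruise, Ground, Return}.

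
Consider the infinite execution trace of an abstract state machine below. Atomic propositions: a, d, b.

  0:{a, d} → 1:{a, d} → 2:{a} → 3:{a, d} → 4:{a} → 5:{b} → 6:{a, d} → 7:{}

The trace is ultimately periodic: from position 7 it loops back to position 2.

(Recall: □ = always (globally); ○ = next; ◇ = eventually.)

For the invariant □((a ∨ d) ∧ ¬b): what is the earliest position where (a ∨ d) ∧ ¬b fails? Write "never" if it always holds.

5

Check (a ∨ d) ∧ ¬b at each position in order: 0 ✓, 1 ✓, 2 ✓, 3 ✓, 4 ✓.
At position 5 the labels are {b}, so (a ∨ d) ∧ ¬b is false there. This is the first violation.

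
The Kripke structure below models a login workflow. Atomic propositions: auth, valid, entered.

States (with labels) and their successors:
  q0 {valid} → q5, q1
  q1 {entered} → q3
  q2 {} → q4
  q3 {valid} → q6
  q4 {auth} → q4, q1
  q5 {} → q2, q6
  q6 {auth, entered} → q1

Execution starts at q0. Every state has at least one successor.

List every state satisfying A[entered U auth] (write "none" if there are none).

{q4, q6}

States satisfying entered: {q1, q6}.
States satisfying auth: {q4, q6}.
States satisfying A[entered U auth]: {q4, q6}.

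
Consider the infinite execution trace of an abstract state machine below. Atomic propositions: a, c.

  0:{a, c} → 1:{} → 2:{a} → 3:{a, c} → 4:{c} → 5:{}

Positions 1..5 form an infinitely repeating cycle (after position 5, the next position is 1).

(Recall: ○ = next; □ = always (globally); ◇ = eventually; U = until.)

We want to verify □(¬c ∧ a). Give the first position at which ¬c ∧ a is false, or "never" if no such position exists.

At position 0 the labels are {a, c}, so ¬c ∧ a is false there. This is the first violation.

0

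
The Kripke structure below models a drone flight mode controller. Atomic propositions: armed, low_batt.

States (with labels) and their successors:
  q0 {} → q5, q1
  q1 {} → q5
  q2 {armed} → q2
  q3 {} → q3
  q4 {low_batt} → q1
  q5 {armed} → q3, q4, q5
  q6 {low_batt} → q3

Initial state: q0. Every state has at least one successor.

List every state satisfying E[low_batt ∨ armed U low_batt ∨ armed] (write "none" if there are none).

{q2, q4, q5, q6}

States satisfying low_batt ∨ armed: {q2, q4, q5, q6}.
States satisfying E[low_batt ∨ armed U low_batt ∨ armed]: {q2, q4, q5, q6}.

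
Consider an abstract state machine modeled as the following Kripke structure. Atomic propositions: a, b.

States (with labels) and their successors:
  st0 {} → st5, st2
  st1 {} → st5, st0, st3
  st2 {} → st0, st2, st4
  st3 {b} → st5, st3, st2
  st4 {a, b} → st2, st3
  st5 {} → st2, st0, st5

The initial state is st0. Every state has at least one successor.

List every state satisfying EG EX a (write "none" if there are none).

{st2}

States satisfying EX a: {st2}.
States satisfying EG EX a: {st2}.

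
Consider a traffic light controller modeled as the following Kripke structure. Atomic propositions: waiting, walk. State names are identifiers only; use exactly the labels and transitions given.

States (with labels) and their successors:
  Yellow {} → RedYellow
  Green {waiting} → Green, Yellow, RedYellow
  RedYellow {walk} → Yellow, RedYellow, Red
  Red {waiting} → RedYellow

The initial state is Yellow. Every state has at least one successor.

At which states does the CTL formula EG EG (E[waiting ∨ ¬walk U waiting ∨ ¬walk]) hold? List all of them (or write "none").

{Green}

States satisfying EG (E[waiting ∨ ¬walk U waiting ∨ ¬walk]): {Green}.
States satisfying EG EG (E[waiting ∨ ¬walk U waiting ∨ ¬walk]): {Green}.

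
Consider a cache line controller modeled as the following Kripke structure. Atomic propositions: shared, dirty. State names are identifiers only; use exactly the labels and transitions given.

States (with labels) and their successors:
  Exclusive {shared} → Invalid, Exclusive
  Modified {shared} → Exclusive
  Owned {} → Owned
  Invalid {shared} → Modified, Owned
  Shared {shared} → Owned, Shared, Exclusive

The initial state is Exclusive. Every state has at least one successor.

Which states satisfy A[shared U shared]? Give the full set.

States satisfying shared: {Exclusive, Modified, Invalid, Shared}.
States satisfying A[shared U shared]: {Exclusive, Modified, Invalid, Shared}.

{Exclusive, Modified, Invalid, Shared}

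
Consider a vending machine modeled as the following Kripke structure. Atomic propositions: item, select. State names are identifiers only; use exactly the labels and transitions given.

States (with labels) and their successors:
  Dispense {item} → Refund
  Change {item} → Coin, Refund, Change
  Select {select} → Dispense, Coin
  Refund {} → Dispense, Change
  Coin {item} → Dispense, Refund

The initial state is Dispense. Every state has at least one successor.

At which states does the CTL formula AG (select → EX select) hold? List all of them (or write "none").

{Dispense, Change, Refund, Coin}

States satisfying select → EX select: {Dispense, Change, Refund, Coin}.
States satisfying AG (select → EX select): {Dispense, Change, Refund, Coin}.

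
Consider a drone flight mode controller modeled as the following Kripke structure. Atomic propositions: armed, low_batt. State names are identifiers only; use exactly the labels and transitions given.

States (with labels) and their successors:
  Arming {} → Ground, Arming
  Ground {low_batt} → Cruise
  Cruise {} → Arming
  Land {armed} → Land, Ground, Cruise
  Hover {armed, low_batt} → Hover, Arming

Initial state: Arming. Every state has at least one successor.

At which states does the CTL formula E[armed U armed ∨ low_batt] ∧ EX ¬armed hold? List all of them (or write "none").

{Ground, Land, Hover}

States satisfying armed: {Land, Hover}.
States satisfying armed ∨ low_batt: {Ground, Land, Hover}.
States satisfying E[armed U armed ∨ low_batt]: {Ground, Land, Hover}.
States satisfying ¬armed: {Arming, Ground, Cruise}.
States satisfying EX ¬armed: {Arming, Ground, Cruise, Land, Hover}.
States satisfying E[armed U armed ∨ low_batt] ∧ EX ¬armed: {Ground, Land, Hover}.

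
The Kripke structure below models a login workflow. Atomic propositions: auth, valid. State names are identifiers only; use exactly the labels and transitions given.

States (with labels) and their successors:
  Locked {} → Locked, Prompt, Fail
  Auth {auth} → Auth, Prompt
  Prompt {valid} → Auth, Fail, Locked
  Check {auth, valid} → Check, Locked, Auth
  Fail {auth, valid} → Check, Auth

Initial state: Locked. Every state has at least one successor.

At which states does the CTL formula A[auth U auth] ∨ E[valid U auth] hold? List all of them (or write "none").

{Auth, Prompt, Check, Fail}

States satisfying auth: {Auth, Check, Fail}.
States satisfying A[auth U auth]: {Auth, Check, Fail}.
States satisfying valid: {Prompt, Check, Fail}.
States satisfying E[valid U auth]: {Auth, Prompt, Check, Fail}.
States satisfying A[auth U auth] ∨ E[valid U auth]: {Auth, Prompt, Check, Fail}.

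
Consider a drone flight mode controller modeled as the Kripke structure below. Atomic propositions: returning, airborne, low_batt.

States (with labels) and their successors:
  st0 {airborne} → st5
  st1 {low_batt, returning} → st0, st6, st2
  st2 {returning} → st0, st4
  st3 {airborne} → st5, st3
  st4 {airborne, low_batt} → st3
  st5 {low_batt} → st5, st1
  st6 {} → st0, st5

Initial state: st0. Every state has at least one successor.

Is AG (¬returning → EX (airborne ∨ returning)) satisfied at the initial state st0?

Violated

States satisfying ¬returning → EX (airborne ∨ returning): {st1, st2, st3, st4, st5, st6}.
States satisfying AG (¬returning → EX (airborne ∨ returning)): ∅.
st0 is reachable from st0 and violates ¬returning → EX (airborne ∨ returning), so AG fails at st0.
st0 ∉ Sat(AG (¬returning → EX (airborne ∨ returning))).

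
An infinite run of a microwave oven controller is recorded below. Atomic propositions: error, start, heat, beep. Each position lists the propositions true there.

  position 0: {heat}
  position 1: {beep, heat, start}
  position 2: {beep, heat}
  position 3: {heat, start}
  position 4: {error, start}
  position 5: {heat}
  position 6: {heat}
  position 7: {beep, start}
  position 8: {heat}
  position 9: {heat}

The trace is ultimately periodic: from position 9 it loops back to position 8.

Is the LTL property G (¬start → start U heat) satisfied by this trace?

¬start → start U heat holds at every position 0..9, and those are all positions ever visited, so G (¬start → start U heat) holds.
Positions where ¬start holds: 0, 2, 5, 6, 8, 9.
Check start U heat at each: 0→ok, 2→ok, 5→ok, 6→ok, 8→ok, 9→ok.

Yes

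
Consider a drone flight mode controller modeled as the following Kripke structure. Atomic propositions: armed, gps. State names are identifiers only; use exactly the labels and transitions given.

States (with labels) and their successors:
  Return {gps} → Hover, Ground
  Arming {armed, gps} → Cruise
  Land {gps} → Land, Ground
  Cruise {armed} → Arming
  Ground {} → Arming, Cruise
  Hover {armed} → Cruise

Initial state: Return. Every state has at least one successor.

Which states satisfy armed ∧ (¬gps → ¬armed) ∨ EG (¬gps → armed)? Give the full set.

States satisfying ¬gps: {Cruise, Ground, Hover}.
States satisfying ¬armed: {Return, Land, Ground}.
States satisfying ¬gps → ¬armed: {Return, Arming, Land, Ground}.
States satisfying armed ∧ (¬gps → ¬armed): {Arming}.
States satisfying ¬gps → armed: {Return, Arming, Land, Cruise, Hover}.
States satisfying EG (¬gps → armed): {Return, Arming, Land, Cruise, Hover}.
States satisfying armed ∧ (¬gps → ¬armed) ∨ EG (¬gps → armed): {Return, Arming, Land, Cruise, Hover}.

{Return, Arming, Land, Cruise, Hover}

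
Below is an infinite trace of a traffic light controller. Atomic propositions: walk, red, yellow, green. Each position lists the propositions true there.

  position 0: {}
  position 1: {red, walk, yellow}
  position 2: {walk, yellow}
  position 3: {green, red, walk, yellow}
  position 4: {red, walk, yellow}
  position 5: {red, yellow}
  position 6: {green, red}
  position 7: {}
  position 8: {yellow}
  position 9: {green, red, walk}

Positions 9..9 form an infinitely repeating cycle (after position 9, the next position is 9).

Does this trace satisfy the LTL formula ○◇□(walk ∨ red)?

Satisfied

The position after 0 is 1; ◇□(walk ∨ red) is true there.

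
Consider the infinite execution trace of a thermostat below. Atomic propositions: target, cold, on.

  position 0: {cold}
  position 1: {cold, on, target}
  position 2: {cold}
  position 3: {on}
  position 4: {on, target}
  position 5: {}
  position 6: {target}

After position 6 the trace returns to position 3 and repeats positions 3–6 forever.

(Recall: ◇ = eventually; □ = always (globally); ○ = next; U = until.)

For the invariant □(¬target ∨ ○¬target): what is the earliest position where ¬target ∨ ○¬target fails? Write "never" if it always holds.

¬target ∨ ○¬target holds at every position 0..6, and those are all the positions the trace ever visits, so the invariant □(¬target ∨ ○¬target) is never violated.

never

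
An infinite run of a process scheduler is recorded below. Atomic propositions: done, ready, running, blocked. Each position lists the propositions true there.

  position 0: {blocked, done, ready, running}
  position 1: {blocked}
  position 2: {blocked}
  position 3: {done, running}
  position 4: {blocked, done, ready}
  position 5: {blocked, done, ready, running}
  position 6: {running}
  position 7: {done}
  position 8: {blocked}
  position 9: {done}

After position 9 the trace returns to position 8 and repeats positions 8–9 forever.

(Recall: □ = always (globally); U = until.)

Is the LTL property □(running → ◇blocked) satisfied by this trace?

Yes

running → ◇blocked holds at every position 0..9, and those are all positions ever visited, so □(running → ◇blocked) holds.
Positions where running holds: 0, 3, 5, 6.
Check ◇blocked at each: 0→ok, 3→ok, 5→ok, 6→ok.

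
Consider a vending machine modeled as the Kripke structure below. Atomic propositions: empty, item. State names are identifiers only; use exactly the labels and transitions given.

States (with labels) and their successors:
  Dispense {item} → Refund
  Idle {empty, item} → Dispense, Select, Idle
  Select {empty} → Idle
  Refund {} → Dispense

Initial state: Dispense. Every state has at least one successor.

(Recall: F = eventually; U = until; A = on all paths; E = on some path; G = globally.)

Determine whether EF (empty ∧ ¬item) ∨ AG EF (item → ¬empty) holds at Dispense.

States satisfying empty ∧ ¬item: {Select}.
States satisfying EF (empty ∧ ¬item): {Idle, Select}.
States satisfying EF (item → ¬empty): {Dispense, Idle, Select, Refund}.
States satisfying AG EF (item → ¬empty): {Dispense, Idle, Select, Refund}.
States satisfying EF (empty ∧ ¬item) ∨ AG EF (item → ¬empty): {Dispense, Idle, Select, Refund}.
Dispense ∈ Sat(EF (empty ∧ ¬item) ∨ AG EF (item → ¬empty)).

Satisfied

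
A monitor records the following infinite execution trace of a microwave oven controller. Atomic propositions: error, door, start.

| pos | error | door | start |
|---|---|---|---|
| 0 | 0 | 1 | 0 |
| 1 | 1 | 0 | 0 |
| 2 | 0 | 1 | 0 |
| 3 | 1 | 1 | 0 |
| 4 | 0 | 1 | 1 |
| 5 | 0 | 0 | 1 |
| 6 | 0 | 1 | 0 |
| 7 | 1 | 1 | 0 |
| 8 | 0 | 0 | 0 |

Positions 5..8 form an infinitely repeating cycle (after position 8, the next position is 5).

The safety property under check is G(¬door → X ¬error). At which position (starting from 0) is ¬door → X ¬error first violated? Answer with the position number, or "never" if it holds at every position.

¬door → X ¬error holds at every position 0..8, and those are all the positions the trace ever visits, so the invariant G(¬door → X ¬error) is never violated.

never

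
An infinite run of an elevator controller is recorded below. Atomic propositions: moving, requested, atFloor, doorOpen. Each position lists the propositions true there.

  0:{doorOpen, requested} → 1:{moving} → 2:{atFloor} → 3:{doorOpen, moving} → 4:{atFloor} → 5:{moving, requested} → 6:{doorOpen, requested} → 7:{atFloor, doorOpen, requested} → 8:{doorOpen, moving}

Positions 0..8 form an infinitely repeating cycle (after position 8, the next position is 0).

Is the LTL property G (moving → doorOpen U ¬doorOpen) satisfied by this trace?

Holds

moving → doorOpen U ¬doorOpen holds at every position 0..8, and those are all positions ever visited, so G (moving → doorOpen U ¬doorOpen) holds.
Positions where moving holds: 1, 3, 5, 8.
Check doorOpen U ¬doorOpen at each: 1→ok, 3→ok, 5→ok, 8→ok.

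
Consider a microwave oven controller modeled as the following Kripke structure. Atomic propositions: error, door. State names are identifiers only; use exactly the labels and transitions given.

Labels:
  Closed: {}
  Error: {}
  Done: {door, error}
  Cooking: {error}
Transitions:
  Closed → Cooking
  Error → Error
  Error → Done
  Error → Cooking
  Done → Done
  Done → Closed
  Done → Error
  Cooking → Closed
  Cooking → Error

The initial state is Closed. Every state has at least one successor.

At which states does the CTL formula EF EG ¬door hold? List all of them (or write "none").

{Closed, Error, Done, Cooking}

States satisfying EG ¬door: {Closed, Error, Cooking}.
States satisfying EF EG ¬door: {Closed, Error, Done, Cooking}.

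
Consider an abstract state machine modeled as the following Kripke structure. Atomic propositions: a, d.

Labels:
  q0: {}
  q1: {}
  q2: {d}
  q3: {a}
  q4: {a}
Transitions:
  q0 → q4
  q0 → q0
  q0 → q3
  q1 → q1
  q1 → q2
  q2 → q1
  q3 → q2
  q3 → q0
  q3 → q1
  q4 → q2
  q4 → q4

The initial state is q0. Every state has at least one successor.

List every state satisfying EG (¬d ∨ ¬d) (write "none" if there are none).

{q0, q1, q3, q4}

States satisfying ¬d ∨ ¬d: {q0, q1, q3, q4}.
States satisfying EG (¬d ∨ ¬d): {q0, q1, q3, q4}.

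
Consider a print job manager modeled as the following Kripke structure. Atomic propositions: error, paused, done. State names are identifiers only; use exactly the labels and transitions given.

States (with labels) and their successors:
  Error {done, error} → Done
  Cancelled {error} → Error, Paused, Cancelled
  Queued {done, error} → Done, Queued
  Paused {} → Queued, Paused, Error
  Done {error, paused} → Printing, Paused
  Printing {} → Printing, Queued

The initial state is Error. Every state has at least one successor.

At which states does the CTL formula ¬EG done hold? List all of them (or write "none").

{Error, Cancelled, Paused, Done, Printing}

States satisfying done: {Error, Queued}.
States satisfying EG done: {Queued}.
States satisfying ¬EG done: {Error, Cancelled, Paused, Done, Printing}.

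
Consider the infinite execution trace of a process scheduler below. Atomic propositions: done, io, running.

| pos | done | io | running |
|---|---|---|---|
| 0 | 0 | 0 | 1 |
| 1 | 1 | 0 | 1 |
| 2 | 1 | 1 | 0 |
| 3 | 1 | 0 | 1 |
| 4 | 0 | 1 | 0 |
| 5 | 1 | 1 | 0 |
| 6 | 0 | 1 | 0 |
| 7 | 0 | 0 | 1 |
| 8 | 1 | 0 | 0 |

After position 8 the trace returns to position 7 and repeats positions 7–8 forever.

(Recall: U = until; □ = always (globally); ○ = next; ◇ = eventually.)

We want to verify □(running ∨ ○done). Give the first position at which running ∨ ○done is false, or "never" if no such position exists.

Check running ∨ ○done at each position in order: 0 ✓, 1 ✓, 2 ✓, 3 ✓, 4 ✓.
At position 5 the labels are {done, io} and the next position 6 has {io}, so running ∨ ○done is false there. This is the first violation.

5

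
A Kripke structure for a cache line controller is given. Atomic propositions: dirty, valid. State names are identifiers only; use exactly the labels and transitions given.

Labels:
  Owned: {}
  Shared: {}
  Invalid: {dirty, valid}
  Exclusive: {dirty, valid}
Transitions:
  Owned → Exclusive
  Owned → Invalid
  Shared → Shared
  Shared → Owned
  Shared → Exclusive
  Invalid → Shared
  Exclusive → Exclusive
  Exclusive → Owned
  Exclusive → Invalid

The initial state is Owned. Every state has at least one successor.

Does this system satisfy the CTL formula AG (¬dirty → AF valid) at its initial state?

No

States satisfying ¬dirty → AF valid: {Owned, Invalid, Exclusive}.
States satisfying AG (¬dirty → AF valid): ∅.
Shared is reachable from Owned and violates ¬dirty → AF valid, so AG fails at Owned.
Owned ∉ Sat(AG (¬dirty → AF valid)).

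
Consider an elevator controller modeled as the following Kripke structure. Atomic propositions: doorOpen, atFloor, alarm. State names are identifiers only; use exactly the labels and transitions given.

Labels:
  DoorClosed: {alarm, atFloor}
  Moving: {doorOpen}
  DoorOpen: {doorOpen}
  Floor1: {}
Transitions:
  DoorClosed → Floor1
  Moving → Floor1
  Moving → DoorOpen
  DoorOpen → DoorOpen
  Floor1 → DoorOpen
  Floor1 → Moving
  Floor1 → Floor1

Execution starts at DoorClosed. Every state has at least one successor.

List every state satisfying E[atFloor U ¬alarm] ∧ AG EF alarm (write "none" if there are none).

none

States satisfying atFloor: {DoorClosed}.
States satisfying ¬alarm: {Moving, DoorOpen, Floor1}.
States satisfying E[atFloor U ¬alarm]: {DoorClosed, Moving, DoorOpen, Floor1}.
States satisfying EF alarm: {DoorClosed}.
States satisfying AG EF alarm: ∅.
States satisfying E[atFloor U ¬alarm] ∧ AG EF alarm: ∅.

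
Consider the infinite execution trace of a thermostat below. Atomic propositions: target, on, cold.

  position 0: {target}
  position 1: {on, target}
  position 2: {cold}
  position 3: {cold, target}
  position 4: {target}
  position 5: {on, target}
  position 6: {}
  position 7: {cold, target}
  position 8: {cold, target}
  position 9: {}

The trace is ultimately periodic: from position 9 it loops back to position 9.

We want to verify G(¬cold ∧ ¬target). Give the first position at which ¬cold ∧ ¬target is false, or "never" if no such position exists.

At position 0 the labels are {target}, so ¬cold ∧ ¬target is false there. This is the first violation.

0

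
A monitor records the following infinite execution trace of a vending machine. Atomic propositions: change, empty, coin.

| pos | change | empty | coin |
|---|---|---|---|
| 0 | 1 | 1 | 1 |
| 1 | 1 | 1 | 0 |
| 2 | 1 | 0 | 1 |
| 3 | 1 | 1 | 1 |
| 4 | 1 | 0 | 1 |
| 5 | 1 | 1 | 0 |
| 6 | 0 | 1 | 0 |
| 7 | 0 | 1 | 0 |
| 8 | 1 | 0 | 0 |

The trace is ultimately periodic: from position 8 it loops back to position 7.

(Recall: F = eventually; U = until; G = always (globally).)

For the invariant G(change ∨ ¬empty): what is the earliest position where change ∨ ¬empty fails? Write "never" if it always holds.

6

Check change ∨ ¬empty at each position in order: 0 ✓, 1 ✓, 2 ✓, 3 ✓, 4 ✓, 5 ✓.
At position 6 the labels are {empty}, so change ∨ ¬empty is false there. This is the first violation.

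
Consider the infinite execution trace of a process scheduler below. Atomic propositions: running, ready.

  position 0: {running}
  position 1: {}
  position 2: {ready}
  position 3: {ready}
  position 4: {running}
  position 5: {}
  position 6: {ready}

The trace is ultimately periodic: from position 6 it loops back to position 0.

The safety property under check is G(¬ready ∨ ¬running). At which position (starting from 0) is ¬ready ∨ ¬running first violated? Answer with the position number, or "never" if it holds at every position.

never

¬ready ∨ ¬running holds at every position 0..6, and those are all the positions the trace ever visits, so the invariant G(¬ready ∨ ¬running) is never violated.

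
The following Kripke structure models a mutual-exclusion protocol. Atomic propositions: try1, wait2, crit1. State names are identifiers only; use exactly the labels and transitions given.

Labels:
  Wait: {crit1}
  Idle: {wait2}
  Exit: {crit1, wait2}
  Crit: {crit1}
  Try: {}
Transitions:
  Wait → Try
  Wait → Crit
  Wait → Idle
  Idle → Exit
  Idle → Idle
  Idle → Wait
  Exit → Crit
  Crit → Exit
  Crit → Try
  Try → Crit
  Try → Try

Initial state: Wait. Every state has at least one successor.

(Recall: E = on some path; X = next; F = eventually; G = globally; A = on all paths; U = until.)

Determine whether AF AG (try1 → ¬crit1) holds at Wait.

States satisfying AG (try1 → ¬crit1): {Wait, Idle, Exit, Crit, Try}.
States satisfying AF AG (try1 → ¬crit1): {Wait, Idle, Exit, Crit, Try}.
Wait ∈ Sat(AF AG (try1 → ¬crit1)).

Holds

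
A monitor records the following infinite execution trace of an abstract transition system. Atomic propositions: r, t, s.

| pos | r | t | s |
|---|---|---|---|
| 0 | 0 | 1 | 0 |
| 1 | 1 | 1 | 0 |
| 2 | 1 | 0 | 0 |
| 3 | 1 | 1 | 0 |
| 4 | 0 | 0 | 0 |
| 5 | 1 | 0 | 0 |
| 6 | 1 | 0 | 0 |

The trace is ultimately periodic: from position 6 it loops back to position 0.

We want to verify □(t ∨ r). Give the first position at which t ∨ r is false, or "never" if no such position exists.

Check t ∨ r at each position in order: 0 ✓, 1 ✓, 2 ✓, 3 ✓.
At position 4 the labels are {}, so t ∨ r is false there. This is the first violation.

4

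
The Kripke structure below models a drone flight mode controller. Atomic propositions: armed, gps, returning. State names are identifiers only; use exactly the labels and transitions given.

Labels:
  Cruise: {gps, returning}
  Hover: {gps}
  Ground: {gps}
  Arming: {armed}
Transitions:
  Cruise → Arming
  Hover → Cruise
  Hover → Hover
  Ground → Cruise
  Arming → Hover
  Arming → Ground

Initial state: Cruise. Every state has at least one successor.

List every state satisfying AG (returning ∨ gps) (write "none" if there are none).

none

States satisfying returning ∨ gps: {Cruise, Hover, Ground}.
States satisfying AG (returning ∨ gps): ∅.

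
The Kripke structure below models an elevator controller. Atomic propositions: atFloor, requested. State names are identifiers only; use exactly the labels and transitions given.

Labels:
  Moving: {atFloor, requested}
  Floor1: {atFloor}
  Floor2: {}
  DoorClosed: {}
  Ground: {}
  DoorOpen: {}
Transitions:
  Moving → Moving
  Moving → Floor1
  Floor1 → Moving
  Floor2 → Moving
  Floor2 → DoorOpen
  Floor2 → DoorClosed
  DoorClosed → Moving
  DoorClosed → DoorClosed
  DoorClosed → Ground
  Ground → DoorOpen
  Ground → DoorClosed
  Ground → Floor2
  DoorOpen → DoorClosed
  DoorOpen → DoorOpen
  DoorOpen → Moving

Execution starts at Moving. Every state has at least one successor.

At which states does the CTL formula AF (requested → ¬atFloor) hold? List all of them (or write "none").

States satisfying requested → ¬atFloor: {Floor1, Floor2, DoorClosed, Ground, DoorOpen}.
States satisfying AF (requested → ¬atFloor): {Floor1, Floor2, DoorClosed, Ground, DoorOpen}.

{Floor1, Floor2, DoorClosed, Ground, DoorOpen}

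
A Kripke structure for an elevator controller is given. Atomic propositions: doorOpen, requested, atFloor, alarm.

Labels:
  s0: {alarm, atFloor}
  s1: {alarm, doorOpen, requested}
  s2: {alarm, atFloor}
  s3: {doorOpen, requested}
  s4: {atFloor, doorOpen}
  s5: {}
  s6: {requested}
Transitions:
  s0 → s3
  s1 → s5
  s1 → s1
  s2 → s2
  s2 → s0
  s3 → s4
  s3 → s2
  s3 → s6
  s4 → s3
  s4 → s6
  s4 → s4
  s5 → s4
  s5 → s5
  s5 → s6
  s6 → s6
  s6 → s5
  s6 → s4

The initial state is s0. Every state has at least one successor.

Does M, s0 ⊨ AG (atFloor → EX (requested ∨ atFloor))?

Holds

States satisfying atFloor → EX (requested ∨ atFloor): {s0, s1, s2, s3, s4, s5, s6}.
States satisfying AG (atFloor → EX (requested ∨ atFloor)): {s0, s1, s2, s3, s4, s5, s6}.
Every state reachable from s0 satisfies atFloor → EX (requested ∨ atFloor).
s0 ∈ Sat(AG (atFloor → EX (requested ∨ atFloor))).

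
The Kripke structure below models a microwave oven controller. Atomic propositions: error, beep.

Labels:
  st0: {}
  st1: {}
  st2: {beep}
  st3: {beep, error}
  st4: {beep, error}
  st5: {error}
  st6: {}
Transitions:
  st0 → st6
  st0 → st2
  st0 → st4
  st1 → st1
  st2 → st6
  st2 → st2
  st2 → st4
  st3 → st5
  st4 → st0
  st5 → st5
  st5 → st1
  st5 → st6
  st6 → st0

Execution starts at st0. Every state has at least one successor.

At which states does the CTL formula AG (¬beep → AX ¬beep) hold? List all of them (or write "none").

{st1}

States satisfying ¬beep → AX ¬beep: {st1, st2, st3, st4, st5, st6}.
States satisfying AG (¬beep → AX ¬beep): {st1}.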